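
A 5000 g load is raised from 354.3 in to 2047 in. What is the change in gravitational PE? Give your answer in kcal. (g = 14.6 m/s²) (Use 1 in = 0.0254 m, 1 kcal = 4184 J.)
Convert to SI: m = 5.0 kg, Δh = 42.9946 m
ΔPE = mgΔh = (5.0)(14.6)(42.9946) = 3138.6 J = 0.7501 kcal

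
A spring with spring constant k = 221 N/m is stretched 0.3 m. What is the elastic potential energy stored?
PE = ½kx² = ½(221)(0.3)² = 9.945 J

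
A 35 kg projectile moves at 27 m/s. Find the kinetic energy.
KE = ½mv² = ½(35)(27)² = 12757.5 J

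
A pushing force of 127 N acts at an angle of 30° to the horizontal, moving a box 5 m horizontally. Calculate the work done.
W = F·d·cosθ = (127)(5)cos(30°) = 549.9 J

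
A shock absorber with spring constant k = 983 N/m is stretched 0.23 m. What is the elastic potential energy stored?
PE = ½kx² = ½(983)(0.23)² = 26.0 J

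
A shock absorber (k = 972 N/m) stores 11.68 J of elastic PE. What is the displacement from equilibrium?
x = √(2·PE/k) = √(2·11.68/972) = 0.155 m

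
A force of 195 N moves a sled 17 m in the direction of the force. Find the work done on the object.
W = F·d = (195)(17) = 3315 J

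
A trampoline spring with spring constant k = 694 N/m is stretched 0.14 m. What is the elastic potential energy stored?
PE = ½kx² = ½(694)(0.14)² = 6.801 J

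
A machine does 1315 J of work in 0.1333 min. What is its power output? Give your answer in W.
Convert to SI: W = 1315.0 J, t = 7.998 s
P = W/t = 1315.0/7.998 = 164.4 W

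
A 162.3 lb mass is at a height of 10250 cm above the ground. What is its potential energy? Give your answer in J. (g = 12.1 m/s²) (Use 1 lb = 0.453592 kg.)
Convert to SI: m = 73.618 kg, h = 102.5 m
PE = mgh = (73.618)(12.1)(102.5) = 91300 J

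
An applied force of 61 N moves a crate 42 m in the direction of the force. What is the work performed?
W = F·d = (61)(42) = 2562 J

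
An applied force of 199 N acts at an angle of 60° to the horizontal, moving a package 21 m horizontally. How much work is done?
W = F·d·cosθ = (199)(21)cos(60°) = 2090 J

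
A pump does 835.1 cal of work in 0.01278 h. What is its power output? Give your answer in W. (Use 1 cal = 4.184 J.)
Convert to SI: W = 3494.06 J, t = 46.008 s
P = W/t = 3494.06/46.008 = 75.94 W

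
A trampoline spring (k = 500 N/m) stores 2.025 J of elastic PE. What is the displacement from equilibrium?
x = √(2·PE/k) = √(2·2.025/500) = 0.09 m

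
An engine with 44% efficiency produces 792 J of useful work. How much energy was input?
W_in = W_out/η = 792/0.44 = 1800 J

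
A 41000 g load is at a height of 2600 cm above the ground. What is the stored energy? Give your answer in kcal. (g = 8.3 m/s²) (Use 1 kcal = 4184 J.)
Convert to SI: m = 41.0 kg, h = 26.0 m
PE = mgh = (41.0)(8.3)(26.0) = 8847.8 J = 2.115 kcal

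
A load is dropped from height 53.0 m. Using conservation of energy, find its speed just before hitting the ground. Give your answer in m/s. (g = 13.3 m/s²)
mgh = ½mv² ⇒ v = √(2gh) = √(2·13.3·53.0) = 37.55 m/s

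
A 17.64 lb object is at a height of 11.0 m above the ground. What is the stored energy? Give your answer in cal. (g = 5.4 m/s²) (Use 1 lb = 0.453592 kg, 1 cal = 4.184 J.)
Convert to SI: m = 8.00136 kg, h = 11.0 m
PE = mgh = (8.00136)(5.4)(11.0) = 475.281 J = 113.6 cal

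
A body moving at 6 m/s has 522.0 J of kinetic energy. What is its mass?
m = 2·KE/v² = 2·522.0/(6)² = 29.0 kg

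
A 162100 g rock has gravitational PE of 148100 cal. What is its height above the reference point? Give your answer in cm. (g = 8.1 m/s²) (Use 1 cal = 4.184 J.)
Convert to SI: m = 162.1 kg, PE = 619650 J
h = PE/(mg) = 619650/(162.1·8.1) = 471.931 m = 47190 cm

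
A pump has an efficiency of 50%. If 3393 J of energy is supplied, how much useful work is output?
W_out = η·W_in = 0.5·3393 = 1696.5 J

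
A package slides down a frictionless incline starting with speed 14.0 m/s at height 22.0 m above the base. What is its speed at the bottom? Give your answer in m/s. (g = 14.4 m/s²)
½mv₀² + mgh = ½mv² ⇒ v = √(v₀² + 2gh) = √(14.0² + 2·14.4·22.0) = 28.8 m/s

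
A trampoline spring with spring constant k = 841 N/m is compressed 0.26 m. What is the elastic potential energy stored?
PE = ½kx² = ½(841)(0.26)² = 28.43 J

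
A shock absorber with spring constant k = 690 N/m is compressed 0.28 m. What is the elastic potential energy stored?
PE = ½kx² = ½(690)(0.28)² = 27.05 J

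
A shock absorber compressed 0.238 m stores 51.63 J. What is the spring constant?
k = 2·PE/x² = 2·51.63/(0.238)² = 1823 N/m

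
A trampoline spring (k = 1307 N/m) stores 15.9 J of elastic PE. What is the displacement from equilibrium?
x = √(2·PE/k) = √(2·15.9/1307) = 0.156 m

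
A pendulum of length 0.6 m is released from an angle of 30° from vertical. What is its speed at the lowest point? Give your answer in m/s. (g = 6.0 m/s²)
h = L(1 − cosθ) = 0.6(1 − cos30°) = 0.0803848 m
v = √(2gh) = √(2·6.0·0.0803848) = 0.9821 m/s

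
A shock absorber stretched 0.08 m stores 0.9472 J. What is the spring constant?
k = 2·PE/x² = 2·0.9472/(0.08)² = 296.0 N/m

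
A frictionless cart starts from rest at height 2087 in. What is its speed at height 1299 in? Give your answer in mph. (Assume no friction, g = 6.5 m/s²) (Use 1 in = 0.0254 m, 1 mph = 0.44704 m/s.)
Convert to SI: h₁−h₂ = 20.0152 m
mgh₁ = mgh₂ + ½mv² ⇒ v = √(2g(h₁−h₂)) = √(2·6.5·20.0152) = 16.1306 m/s = 36.08 mph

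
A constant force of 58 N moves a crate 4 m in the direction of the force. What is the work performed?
W = F·d = (58)(4) = 232.0 J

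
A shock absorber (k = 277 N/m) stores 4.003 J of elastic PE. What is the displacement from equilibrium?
x = √(2·PE/k) = √(2·4.003/277) = 0.17 m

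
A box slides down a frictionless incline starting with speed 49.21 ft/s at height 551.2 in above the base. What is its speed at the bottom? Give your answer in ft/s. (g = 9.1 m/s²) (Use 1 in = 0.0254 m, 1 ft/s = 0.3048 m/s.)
Convert to SI: v₀ = 14.9992 m/s, h = 14.0005 m
½mv₀² + mgh = ½mv² ⇒ v = √(v₀² + 2gh) = √(14.9992² + 2·9.1·14.0005) = 21.904 m/s = 71.86 ft/s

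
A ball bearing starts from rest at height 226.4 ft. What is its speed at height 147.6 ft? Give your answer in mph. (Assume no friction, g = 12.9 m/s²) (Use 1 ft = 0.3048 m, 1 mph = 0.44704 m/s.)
Convert to SI: h₁−h₂ = 24.0182 m
mgh₁ = mgh₂ + ½mv² ⇒ v = √(2g(h₁−h₂)) = √(2·12.9·24.0182) = 24.8932 m/s = 55.68 mph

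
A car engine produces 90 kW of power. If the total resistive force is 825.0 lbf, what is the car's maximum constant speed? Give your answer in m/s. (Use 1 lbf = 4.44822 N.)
Convert to SI: F = 3669.78 N
P = Fv ⇒ v = P/F = 90000 W/3669.78 N = 24.52 m/s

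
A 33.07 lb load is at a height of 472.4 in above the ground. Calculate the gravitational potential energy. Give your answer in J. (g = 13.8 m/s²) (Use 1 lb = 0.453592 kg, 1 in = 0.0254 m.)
Convert to SI: m = 15.0003 kg, h = 11.999 m
PE = mgh = (15.0003)(13.8)(11.999) = 2484 J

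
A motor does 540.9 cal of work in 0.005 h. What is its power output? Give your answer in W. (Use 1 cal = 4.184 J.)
Convert to SI: W = 2263.13 J, t = 18.0 s
P = W/t = 2263.13/18.0 = 125.7 W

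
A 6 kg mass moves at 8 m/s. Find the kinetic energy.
KE = ½mv² = ½(6)(8)² = 192.0 J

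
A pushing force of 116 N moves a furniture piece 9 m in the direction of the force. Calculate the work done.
W = F·d = (116)(9) = 1044 J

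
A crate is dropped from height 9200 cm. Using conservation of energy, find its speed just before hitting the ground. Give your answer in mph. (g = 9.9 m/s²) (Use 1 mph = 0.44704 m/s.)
Convert to SI: h = 92.0 m
mgh = ½mv² ⇒ v = √(2gh) = √(2·9.9·92.0) = 42.6802 m/s = 95.47 mph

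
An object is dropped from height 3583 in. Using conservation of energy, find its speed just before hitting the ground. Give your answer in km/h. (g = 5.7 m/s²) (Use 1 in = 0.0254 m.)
Convert to SI: h = 91.0082 m
mgh = ½mv² ⇒ v = √(2gh) = √(2·5.7·91.0082) = 32.2101 m/s = 116.0 km/h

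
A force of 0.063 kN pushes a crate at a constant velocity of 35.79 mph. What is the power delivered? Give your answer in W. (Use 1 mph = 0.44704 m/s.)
Convert to SI: F = 63.0 N, v = 15.9996 m/s
P = Fv = (63.0)(15.9996) = 1008 W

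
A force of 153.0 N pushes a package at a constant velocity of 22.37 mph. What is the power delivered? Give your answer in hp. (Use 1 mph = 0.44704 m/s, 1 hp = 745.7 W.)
Convert to SI: F = 153.0 N, v = 10.0003 m/s
P = Fv = (153.0)(10.0003) = 1530.04 W = 2.052 hp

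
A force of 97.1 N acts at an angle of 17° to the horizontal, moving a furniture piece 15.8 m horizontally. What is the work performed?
W = F·d·cosθ = (97.1)(15.8)cos(17°) = 1467 J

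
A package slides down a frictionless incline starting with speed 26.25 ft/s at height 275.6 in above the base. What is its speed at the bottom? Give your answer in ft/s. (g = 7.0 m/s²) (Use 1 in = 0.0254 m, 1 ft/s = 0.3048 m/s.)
Convert to SI: v₀ = 8.001 m/s, h = 7.00024 m
½mv₀² + mgh = ½mv² ⇒ v = √(v₀² + 2gh) = √(8.001² + 2·7.0·7.00024) = 12.7287 m/s = 41.76 ft/s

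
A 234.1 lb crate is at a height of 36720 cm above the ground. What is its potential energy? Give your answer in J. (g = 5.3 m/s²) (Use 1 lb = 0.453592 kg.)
Convert to SI: m = 106.186 kg, h = 367.2 m
PE = mgh = (106.186)(5.3)(367.2) = 206700 J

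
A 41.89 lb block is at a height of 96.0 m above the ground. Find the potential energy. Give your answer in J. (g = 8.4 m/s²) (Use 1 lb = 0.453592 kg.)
Convert to SI: m = 19.001 kg, h = 96.0 m
PE = mgh = (19.001)(8.4)(96.0) = 15320 J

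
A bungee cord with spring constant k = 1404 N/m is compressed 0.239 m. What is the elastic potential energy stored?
PE = ½kx² = ½(1404)(0.239)² = 40.1 J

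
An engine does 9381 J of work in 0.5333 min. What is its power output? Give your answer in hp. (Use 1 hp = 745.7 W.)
Convert to SI: W = 9381.0 J, t = 31.998 s
P = W/t = 9381.0/31.998 = 293.175 W = 0.3932 hp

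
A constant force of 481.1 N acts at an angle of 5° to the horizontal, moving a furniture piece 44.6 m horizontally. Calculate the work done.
W = F·d·cosθ = (481.1)(44.6)cos(5°) = 21380 J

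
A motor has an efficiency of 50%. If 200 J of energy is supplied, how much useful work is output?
W_out = η·W_in = 0.5·200 = 100.0 J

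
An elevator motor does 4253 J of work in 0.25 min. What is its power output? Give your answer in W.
Convert to SI: W = 4253.0 J, t = 15.0 s
P = W/t = 4253.0/15.0 = 283.5 W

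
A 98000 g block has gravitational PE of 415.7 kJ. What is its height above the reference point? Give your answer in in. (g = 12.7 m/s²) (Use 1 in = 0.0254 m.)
Convert to SI: m = 98.0 kg, PE = 415700 J
h = PE/(mg) = 415700/(98.0·12.7) = 334.003 m = 13150 in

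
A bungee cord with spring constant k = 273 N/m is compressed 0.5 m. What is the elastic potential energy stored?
PE = ½kx² = ½(273)(0.5)² = 34.13 J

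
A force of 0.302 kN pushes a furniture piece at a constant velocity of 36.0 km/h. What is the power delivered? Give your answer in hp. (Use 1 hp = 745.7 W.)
Convert to SI: F = 302.0 N, v = 10.0 m/s
P = Fv = (302.0)(10.0) = 3020.0 W = 4.05 hp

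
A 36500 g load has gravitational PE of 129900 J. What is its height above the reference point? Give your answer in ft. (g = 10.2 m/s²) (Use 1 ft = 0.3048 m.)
Convert to SI: m = 36.5 kg, PE = 129900 J
h = PE/(mg) = 129900/(36.5·10.2) = 348.912 m = 1145 ft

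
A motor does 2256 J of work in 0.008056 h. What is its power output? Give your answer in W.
Convert to SI: W = 2256.0 J, t = 29.0016 s
P = W/t = 2256.0/29.0016 = 77.79 W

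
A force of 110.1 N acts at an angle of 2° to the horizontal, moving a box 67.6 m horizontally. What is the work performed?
W = F·d·cosθ = (110.1)(67.6)cos(2°) = 7438 J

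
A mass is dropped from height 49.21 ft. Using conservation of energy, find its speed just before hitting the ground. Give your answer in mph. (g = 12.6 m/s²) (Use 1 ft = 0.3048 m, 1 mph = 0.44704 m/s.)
Convert to SI: h = 14.9992 m
mgh = ½mv² ⇒ v = √(2gh) = √(2·12.6·14.9992) = 19.4417 m/s = 43.49 mph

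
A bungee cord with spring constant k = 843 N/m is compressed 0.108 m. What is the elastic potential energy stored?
PE = ½kx² = ½(843)(0.108)² = 4.916 J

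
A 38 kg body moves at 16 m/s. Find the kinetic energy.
KE = ½mv² = ½(38)(16)² = 4864.0 J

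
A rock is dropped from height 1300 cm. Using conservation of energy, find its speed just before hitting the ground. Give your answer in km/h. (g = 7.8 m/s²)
Convert to SI: h = 13.0 m
mgh = ½mv² ⇒ v = √(2gh) = √(2·7.8·13.0) = 14.2408 m/s = 51.27 km/h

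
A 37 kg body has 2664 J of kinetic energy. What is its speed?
v = √(2·KE/m) = √(2·2664/37) = 12.0 m/s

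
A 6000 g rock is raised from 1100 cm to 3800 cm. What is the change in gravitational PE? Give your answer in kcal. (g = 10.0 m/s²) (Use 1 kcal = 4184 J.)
Convert to SI: m = 6.0 kg, Δh = 27.0 m
ΔPE = mgΔh = (6.0)(10.0)(27.0) = 1620.0 J = 0.3872 kcal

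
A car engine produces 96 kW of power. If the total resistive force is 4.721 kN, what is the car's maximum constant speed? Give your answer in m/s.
Convert to SI: F = 4721.0 N
P = Fv ⇒ v = P/F = 96000 W/4721.0 N = 20.33 m/s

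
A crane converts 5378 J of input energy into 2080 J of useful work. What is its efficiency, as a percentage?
η = W_out/W_in = 2080/5378 = 38.68%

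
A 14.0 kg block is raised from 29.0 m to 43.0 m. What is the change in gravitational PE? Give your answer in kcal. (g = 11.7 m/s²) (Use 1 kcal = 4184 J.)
ΔPE = mgΔh = (14.0)(11.7)(14.0) = 2293.2 J = 0.5481 kcal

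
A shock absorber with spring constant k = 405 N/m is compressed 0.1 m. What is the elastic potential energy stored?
PE = ½kx² = ½(405)(0.1)² = 2.025 J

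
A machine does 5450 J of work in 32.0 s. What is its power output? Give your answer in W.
P = W/t = 5450.0/32.0 = 170.3 W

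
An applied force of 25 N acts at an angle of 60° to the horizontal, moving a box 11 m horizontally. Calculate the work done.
W = F·d·cosθ = (25)(11)cos(60°) = 137.5 J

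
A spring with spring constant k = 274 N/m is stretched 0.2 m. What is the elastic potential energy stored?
PE = ½kx² = ½(274)(0.2)² = 5.48 J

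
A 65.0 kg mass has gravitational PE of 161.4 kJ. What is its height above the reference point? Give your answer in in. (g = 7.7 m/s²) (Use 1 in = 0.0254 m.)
Convert to SI: m = 65.0 kg, PE = 161400 J
h = PE/(mg) = 161400/(65.0·7.7) = 322.478 m = 12700 in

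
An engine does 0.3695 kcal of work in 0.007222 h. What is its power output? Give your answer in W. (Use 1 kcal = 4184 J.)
Convert to SI: W = 1545.99 J, t = 25.9992 s
P = W/t = 1545.99/25.9992 = 59.46 W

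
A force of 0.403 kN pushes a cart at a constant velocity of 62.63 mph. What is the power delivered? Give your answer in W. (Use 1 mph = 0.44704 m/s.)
Convert to SI: F = 403.0 N, v = 27.9981 m/s
P = Fv = (403.0)(27.9981) = 11280 W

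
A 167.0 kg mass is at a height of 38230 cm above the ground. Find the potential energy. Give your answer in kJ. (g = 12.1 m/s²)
Convert to SI: m = 167.0 kg, h = 382.3 m
PE = mgh = (167.0)(12.1)(382.3) = 772514 J = 772.5 kJ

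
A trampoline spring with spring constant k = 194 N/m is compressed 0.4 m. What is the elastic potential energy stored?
PE = ½kx² = ½(194)(0.4)² = 15.52 J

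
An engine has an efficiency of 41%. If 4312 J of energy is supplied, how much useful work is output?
W_out = η·W_in = 0.41·4312 = 1767.92 J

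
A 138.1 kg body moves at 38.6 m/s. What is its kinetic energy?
KE = ½mv² = ½(138.1)(38.6)² = 102900 J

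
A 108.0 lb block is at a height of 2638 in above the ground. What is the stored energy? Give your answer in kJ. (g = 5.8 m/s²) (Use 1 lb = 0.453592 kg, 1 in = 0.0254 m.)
Convert to SI: m = 48.9879 kg, h = 67.0052 m
PE = mgh = (48.9879)(5.8)(67.0052) = 19038.2 J = 19.04 kJ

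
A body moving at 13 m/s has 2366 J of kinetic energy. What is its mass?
m = 2·KE/v² = 2·2366/(13)² = 28.0 kg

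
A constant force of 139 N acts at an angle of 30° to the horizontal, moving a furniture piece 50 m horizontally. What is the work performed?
W = F·d·cosθ = (139)(50)cos(30°) = 6019 J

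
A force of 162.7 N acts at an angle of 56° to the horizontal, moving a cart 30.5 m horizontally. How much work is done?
W = F·d·cosθ = (162.7)(30.5)cos(56°) = 2775 J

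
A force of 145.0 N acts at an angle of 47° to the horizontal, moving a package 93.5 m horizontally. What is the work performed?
W = F·d·cosθ = (145.0)(93.5)cos(47°) = 9246 J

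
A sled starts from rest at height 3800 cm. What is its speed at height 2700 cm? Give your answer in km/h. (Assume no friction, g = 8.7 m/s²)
Convert to SI: h₁−h₂ = 11.0 m
mgh₁ = mgh₂ + ½mv² ⇒ v = √(2g(h₁−h₂)) = √(2·8.7·11.0) = 13.83474 m/s = 49.81 km/h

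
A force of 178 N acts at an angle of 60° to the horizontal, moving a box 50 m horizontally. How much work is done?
W = F·d·cosθ = (178)(50)cos(60°) = 4450 J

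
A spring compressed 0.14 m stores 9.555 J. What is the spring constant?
k = 2·PE/x² = 2·9.555/(0.14)² = 975.0 N/m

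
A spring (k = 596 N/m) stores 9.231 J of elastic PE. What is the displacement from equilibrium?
x = √(2·PE/k) = √(2·9.231/596) = 0.176 m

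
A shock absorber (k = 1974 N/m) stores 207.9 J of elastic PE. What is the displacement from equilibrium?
x = √(2·PE/k) = √(2·207.9/1974) = 0.459 m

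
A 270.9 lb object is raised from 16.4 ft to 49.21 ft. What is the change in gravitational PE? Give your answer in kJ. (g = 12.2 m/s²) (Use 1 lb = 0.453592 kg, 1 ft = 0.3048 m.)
Convert to SI: m = 122.878 kg, Δh = 10.0005 m
ΔPE = mgΔh = (122.878)(12.2)(10.0005) = 14991.9 J = 14.99 kJ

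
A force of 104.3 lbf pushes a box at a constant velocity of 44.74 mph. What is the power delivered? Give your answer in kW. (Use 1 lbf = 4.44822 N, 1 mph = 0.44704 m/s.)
Convert to SI: F = 463.949 N, v = 20.0006 m/s
P = Fv = (463.949)(20.0006) = 9279.25 W = 9.279 kW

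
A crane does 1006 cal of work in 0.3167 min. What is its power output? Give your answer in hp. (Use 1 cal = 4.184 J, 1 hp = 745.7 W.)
Convert to SI: W = 4209.1 J, t = 19.002 s
P = W/t = 4209.1/19.002 = 221.508 W = 0.297 hp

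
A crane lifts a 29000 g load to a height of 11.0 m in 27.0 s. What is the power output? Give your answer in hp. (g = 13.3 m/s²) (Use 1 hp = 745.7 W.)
Convert to SI: m = 29.0 kg, h = 11.0 m, t = 27.0 s
P = mgh/t = (29.0)(13.3)(11.0)/27.0 = 157.137 W = 0.2107 hp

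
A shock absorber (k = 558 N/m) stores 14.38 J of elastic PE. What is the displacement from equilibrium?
x = √(2·PE/k) = √(2·14.38/558) = 0.227 m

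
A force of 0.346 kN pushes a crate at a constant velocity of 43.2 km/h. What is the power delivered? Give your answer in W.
Convert to SI: F = 346.0 N, v = 12.0 m/s
P = Fv = (346.0)(12.0) = 4152 W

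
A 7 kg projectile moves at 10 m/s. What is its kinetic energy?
KE = ½mv² = ½(7)(10)² = 350.0 J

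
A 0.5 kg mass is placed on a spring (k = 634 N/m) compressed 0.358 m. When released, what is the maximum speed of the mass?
½kx² = ½mv² ⇒ v = x√(k/m) = (0.358)√(634/0.5) = 12.75 m/s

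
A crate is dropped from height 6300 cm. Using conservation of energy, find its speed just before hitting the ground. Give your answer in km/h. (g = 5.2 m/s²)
Convert to SI: h = 63.0 m
mgh = ½mv² ⇒ v = √(2gh) = √(2·5.2·63.0) = 25.5969 m/s = 92.15 km/h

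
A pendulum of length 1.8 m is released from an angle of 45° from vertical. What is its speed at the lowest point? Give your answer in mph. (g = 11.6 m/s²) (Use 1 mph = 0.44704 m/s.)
h = L(1 − cosθ) = 1.8(1 − cos45°) = 0.527208 m
v = √(2gh) = √(2·11.6·0.527208) = 3.49732 m/s = 7.823 mph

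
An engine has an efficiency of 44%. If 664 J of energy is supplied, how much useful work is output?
W_out = η·W_in = 0.44·664 = 292.16 J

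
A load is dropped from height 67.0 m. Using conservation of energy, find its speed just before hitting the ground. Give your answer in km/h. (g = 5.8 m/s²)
mgh = ½mv² ⇒ v = √(2gh) = √(2·5.8·67.0) = 27.8783 m/s = 100.4 km/h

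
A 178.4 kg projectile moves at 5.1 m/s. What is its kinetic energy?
KE = ½mv² = ½(178.4)(5.1)² = 2320 J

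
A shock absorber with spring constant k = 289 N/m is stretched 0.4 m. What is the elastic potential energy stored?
PE = ½kx² = ½(289)(0.4)² = 23.12 J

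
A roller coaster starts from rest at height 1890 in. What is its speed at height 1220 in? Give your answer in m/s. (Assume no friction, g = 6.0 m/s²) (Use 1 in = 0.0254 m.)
Convert to SI: h₁−h₂ = 17.018 m
mgh₁ = mgh₂ + ½mv² ⇒ v = √(2g(h₁−h₂)) = √(2·6.0·17.018) = 14.29 m/s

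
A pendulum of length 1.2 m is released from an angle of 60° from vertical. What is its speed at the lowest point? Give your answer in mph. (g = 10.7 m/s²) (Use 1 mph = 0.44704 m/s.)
h = L(1 − cosθ) = 1.2(1 − cos60°) = 0.6 m
v = √(2gh) = √(2·10.7·0.6) = 3.58329 m/s = 8.016 mph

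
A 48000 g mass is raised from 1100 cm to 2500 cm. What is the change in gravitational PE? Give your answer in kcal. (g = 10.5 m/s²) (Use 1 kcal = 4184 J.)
Convert to SI: m = 48.0 kg, Δh = 14.0 m
ΔPE = mgΔh = (48.0)(10.5)(14.0) = 7056.0 J = 1.686 kcal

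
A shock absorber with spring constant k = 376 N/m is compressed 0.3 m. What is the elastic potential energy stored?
PE = ½kx² = ½(376)(0.3)² = 16.92 J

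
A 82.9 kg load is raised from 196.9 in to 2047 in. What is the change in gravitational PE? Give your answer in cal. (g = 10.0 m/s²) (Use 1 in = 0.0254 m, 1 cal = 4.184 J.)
Convert to SI: m = 82.9 kg, Δh = 46.9925 m
ΔPE = mgΔh = (82.9)(10.0)(46.9925) = 38956.8 J = 9311 cal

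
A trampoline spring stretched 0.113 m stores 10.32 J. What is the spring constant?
k = 2·PE/x² = 2·10.32/(0.113)² = 1616 N/m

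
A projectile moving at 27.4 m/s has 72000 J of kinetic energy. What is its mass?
m = 2·KE/v² = 2·72000/(27.4)² = 191.8 kg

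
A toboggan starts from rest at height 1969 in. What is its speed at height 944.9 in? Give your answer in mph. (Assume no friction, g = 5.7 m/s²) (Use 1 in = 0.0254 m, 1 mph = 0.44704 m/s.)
Convert to SI: h₁−h₂ = 26.0121 m
mgh₁ = mgh₂ + ½mv² ⇒ v = √(2g(h₁−h₂)) = √(2·5.7·26.0121) = 17.2203 m/s = 38.52 mph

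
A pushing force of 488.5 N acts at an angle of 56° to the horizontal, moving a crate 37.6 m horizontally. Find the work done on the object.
W = F·d·cosθ = (488.5)(37.6)cos(56°) = 10270 J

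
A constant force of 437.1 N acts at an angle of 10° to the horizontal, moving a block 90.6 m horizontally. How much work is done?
W = F·d·cosθ = (437.1)(90.6)cos(10°) = 39000 J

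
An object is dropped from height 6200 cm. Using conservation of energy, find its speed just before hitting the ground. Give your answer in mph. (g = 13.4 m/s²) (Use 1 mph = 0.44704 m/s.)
Convert to SI: h = 62.0 m
mgh = ½mv² ⇒ v = √(2gh) = √(2·13.4·62.0) = 40.7627 m/s = 91.18 mph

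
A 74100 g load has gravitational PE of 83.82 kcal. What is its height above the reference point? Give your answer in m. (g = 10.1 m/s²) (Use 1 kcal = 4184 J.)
Convert to SI: m = 74.1 kg, PE = 350703 J
h = PE/(mg) = 350703/(74.1·10.1) = 468.6 m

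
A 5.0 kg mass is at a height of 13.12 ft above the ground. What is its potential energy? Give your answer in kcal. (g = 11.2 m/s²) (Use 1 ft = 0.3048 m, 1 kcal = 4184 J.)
Convert to SI: m = 5.0 kg, h = 3.99898 m
PE = mgh = (5.0)(11.2)(3.99898) = 223.943 J = 0.05352 kcal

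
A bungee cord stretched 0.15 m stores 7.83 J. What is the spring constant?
k = 2·PE/x² = 2·7.83/(0.15)² = 696.0 N/m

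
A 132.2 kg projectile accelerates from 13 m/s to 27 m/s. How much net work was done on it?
W = ΔKE = ½m(v₂² − v₁²) = ½(132.2)(27² − 13²) = 37016.0 J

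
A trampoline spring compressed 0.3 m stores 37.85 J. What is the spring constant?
k = 2·PE/x² = 2·37.85/(0.3)² = 841.1 N/m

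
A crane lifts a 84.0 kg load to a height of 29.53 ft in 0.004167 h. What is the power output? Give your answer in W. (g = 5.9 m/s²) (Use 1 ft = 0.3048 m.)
Convert to SI: m = 84.0 kg, h = 9.00074 m, t = 15.0012 s
P = mgh/t = (84.0)(5.9)(9.00074)/15.0012 = 297.4 W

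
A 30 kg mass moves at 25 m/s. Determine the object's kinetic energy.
KE = ½mv² = ½(30)(25)² = 9375.0 J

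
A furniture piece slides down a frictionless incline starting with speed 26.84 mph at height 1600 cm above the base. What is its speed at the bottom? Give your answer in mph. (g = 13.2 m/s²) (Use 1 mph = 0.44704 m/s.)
Convert to SI: v₀ = 11.9986 m/s, h = 16.0 m
½mv₀² + mgh = ½mv² ⇒ v = √(v₀² + 2gh) = √(11.9986² + 2·13.2·16.0) = 23.7984 m/s = 53.24 mph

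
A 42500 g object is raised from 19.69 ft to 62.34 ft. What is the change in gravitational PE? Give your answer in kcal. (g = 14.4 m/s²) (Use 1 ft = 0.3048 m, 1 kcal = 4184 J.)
Convert to SI: m = 42.5 kg, Δh = 12.9997 m
ΔPE = mgΔh = (42.5)(14.4)(12.9997) = 7955.83 J = 1.901 kcal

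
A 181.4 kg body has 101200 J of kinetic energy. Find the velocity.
v = √(2·KE/m) = √(2·101200/181.4) = 33.4 m/s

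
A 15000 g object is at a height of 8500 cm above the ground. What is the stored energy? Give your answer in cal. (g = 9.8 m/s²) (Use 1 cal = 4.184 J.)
Convert to SI: m = 15.0 kg, h = 85.0 m
PE = mgh = (15.0)(9.8)(85.0) = 12495.0 J = 2986 cal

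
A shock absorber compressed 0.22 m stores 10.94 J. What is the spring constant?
k = 2·PE/x² = 2·10.94/(0.22)² = 452.1 N/m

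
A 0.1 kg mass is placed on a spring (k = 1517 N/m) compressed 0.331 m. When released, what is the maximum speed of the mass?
½kx² = ½mv² ⇒ v = x√(k/m) = (0.331)√(1517/0.1) = 40.77 m/s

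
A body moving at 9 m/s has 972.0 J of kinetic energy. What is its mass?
m = 2·KE/v² = 2·972.0/(9)² = 24.0 kg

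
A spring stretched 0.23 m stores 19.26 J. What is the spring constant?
k = 2·PE/x² = 2·19.26/(0.23)² = 728.2 N/m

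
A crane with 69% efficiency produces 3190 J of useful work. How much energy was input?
W_in = W_out/η = 3190/0.69 = 4623 J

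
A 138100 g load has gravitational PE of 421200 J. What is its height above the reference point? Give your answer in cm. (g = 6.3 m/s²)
Convert to SI: m = 138.1 kg, PE = 421200 J
h = PE/(mg) = 421200/(138.1·6.3) = 484.121 m = 48410 cm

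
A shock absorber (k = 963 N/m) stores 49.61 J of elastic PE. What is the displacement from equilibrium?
x = √(2·PE/k) = √(2·49.61/963) = 0.321 m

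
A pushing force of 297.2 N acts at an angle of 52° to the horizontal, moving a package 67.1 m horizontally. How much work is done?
W = F·d·cosθ = (297.2)(67.1)cos(52°) = 12280 J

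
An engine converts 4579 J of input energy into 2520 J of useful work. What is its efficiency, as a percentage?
η = W_out/W_in = 2520/4579 = 55.03%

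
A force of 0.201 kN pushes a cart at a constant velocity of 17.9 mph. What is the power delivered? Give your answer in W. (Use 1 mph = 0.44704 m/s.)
Convert to SI: F = 201.0 N, v = 8.00202 m/s
P = Fv = (201.0)(8.00202) = 1608 W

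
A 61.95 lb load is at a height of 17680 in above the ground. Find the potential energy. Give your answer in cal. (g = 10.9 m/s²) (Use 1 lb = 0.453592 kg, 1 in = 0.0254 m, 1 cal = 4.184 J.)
Convert to SI: m = 28.1 kg, h = 449.072 m
PE = mgh = (28.1)(10.9)(449.072) = 137546 J = 32870 cal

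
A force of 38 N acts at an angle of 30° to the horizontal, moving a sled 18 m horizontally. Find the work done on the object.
W = F·d·cosθ = (38)(18)cos(30°) = 592.4 J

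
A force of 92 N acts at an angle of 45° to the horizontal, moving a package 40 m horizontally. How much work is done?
W = F·d·cosθ = (92)(40)cos(45°) = 2602 J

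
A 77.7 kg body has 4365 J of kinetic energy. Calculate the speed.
v = √(2·KE/m) = √(2·4365/77.7) = 10.6 m/s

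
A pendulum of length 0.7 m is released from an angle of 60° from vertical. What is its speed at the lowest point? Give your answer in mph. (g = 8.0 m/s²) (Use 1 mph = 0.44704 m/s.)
h = L(1 − cosθ) = 0.7(1 − cos60°) = 0.35 m
v = √(2gh) = √(2·8.0·0.35) = 2.36643 m/s = 5.294 mph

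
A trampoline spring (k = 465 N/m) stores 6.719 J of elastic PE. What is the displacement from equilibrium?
x = √(2·PE/k) = √(2·6.719/465) = 0.17 m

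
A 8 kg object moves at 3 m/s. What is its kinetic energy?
KE = ½mv² = ½(8)(3)² = 36.0 J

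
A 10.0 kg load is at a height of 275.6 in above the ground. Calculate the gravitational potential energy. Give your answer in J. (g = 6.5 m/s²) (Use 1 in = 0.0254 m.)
Convert to SI: m = 10.0 kg, h = 7.00024 m
PE = mgh = (10.0)(6.5)(7.00024) = 455.0 J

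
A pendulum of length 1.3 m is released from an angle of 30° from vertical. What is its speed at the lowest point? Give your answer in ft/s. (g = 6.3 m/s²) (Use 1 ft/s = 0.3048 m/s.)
h = L(1 − cosθ) = 1.3(1 − cos30°) = 0.174167 m
v = √(2gh) = √(2·6.3·0.174167) = 1.48139 m/s = 4.86 ft/s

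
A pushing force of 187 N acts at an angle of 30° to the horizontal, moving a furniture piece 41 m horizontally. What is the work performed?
W = F·d·cosθ = (187)(41)cos(30°) = 6640 J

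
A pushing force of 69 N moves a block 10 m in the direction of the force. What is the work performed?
W = F·d = (69)(10) = 690.0 J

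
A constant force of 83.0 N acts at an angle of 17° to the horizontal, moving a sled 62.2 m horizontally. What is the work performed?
W = F·d·cosθ = (83.0)(62.2)cos(17°) = 4937 J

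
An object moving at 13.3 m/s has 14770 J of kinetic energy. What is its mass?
m = 2·KE/v² = 2·14770/(13.3)² = 167.0 kg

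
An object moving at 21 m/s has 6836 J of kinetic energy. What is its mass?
m = 2·KE/v² = 2·6836/(21)² = 31.0 kg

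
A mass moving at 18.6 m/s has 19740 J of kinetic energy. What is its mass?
m = 2·KE/v² = 2·19740/(18.6)² = 114.1 kg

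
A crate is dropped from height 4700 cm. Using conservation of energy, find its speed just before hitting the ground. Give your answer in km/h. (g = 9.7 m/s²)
Convert to SI: h = 47.0 m
mgh = ½mv² ⇒ v = √(2gh) = √(2·9.7·47.0) = 30.196 m/s = 108.7 km/h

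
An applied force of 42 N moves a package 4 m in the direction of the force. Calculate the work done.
W = F·d = (42)(4) = 168.0 J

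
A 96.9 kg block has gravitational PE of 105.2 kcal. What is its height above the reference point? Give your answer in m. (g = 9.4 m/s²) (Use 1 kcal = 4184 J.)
Convert to SI: m = 96.9 kg, PE = 440157 J
h = PE/(mg) = 440157/(96.9·9.4) = 483.2 m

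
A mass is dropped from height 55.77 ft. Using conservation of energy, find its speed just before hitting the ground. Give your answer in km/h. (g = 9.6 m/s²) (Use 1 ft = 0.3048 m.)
Convert to SI: h = 16.9987 m
mgh = ½mv² ⇒ v = √(2gh) = √(2·9.6·16.9987) = 18.0659 m/s = 65.04 km/h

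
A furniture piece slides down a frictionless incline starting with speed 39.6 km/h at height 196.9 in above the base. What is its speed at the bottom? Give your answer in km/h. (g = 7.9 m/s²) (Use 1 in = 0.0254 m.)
Convert to SI: v₀ = 11.0 m/s, h = 5.00126 m
½mv₀² + mgh = ½mv² ⇒ v = √(v₀² + 2gh) = √(11.0² + 2·7.9·5.00126) = 14.1428 m/s = 50.91 km/h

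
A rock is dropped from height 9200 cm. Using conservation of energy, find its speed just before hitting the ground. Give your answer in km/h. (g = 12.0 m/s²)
Convert to SI: h = 92.0 m
mgh = ½mv² ⇒ v = √(2gh) = √(2·12.0·92.0) = 46.9894 m/s = 169.2 km/h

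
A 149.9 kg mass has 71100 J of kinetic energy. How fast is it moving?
v = √(2·KE/m) = √(2·71100/149.9) = 30.8 m/s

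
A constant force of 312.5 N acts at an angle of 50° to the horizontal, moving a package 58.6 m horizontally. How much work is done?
W = F·d·cosθ = (312.5)(58.6)cos(50°) = 11770 J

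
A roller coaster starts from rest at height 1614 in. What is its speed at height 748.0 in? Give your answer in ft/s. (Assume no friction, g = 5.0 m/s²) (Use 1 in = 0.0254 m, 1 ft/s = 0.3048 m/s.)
Convert to SI: h₁−h₂ = 21.9964 m
mgh₁ = mgh₂ + ½mv² ⇒ v = √(2g(h₁−h₂)) = √(2·5.0·21.9964) = 14.8312 m/s = 48.66 ft/s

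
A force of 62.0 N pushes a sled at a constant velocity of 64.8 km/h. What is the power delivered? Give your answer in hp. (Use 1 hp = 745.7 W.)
Convert to SI: F = 62.0 N, v = 18.0 m/s
P = Fv = (62.0)(18.0) = 1116.0 W = 1.497 hp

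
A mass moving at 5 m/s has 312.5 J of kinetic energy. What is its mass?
m = 2·KE/v² = 2·312.5/(5)² = 25.0 kg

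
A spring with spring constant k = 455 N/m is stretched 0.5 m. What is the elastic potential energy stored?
PE = ½kx² = ½(455)(0.5)² = 56.88 J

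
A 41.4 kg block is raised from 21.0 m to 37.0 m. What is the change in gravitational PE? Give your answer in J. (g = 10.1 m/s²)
ΔPE = mgΔh = (41.4)(10.1)(16.0) = 6690 J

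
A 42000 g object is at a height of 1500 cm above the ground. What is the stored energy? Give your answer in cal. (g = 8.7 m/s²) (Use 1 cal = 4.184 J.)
Convert to SI: m = 42.0 kg, h = 15.0 m
PE = mgh = (42.0)(8.7)(15.0) = 5481.0 J = 1310 cal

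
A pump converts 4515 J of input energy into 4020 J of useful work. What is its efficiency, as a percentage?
η = W_out/W_in = 4020/4515 = 89.04%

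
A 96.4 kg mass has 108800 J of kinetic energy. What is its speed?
v = √(2·KE/m) = √(2·108800/96.4) = 47.51 m/s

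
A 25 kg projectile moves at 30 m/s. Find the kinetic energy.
KE = ½mv² = ½(25)(30)² = 11250.0 J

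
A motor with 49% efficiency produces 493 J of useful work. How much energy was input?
W_in = W_out/η = 493/0.49 = 1006 J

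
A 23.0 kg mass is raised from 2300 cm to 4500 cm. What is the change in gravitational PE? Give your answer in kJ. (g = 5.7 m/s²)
Convert to SI: m = 23.0 kg, Δh = 22.0 m
ΔPE = mgΔh = (23.0)(5.7)(22.0) = 2884.2 J = 2.884 kJ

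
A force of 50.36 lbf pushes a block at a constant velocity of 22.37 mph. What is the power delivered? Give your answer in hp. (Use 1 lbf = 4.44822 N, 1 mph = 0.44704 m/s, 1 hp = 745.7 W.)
Convert to SI: F = 224.012 N, v = 10.0003 m/s
P = Fv = (224.012)(10.0003) = 2240.19 W = 3.004 hp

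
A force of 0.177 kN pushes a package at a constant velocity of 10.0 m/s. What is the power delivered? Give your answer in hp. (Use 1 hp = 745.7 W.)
Convert to SI: F = 177.0 N, v = 10.0 m/s
P = Fv = (177.0)(10.0) = 1770.0 W = 2.374 hp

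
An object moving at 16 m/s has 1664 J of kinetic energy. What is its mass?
m = 2·KE/v² = 2·1664/(16)² = 13.0 kg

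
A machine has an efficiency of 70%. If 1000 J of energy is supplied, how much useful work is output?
W_out = η·W_in = 0.7·1000 = 700.0 J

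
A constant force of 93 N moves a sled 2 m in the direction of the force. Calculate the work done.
W = F·d = (93)(2) = 186.0 J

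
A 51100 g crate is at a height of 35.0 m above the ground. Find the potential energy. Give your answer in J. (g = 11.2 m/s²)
Convert to SI: m = 51.1 kg, h = 35.0 m
PE = mgh = (51.1)(11.2)(35.0) = 20030 J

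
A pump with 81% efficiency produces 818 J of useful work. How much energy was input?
W_in = W_out/η = 818/0.81 = 1010 J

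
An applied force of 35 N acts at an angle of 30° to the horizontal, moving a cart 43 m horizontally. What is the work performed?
W = F·d·cosθ = (35)(43)cos(30°) = 1303 J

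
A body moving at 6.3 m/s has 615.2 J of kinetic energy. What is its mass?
m = 2·KE/v² = 2·615.2/(6.3)² = 31.0 kg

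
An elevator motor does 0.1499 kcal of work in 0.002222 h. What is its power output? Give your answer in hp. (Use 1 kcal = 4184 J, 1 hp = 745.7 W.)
Convert to SI: W = 627.182 J, t = 7.9992 s
P = W/t = 627.182/7.9992 = 78.4055 W = 0.1051 hp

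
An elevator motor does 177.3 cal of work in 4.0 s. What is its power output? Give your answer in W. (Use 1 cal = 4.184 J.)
Convert to SI: W = 741.823 J, t = 4.0 s
P = W/t = 741.823/4.0 = 185.5 W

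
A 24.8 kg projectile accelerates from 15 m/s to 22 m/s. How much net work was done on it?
W = ΔKE = ½m(v₂² − v₁²) = ½(24.8)(22² − 15²) = 3211.6 J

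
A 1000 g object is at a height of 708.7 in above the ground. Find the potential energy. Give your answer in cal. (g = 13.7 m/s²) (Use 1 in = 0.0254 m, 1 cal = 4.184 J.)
Convert to SI: m = 1.0 kg, h = 18.001 m
PE = mgh = (1.0)(13.7)(18.001) = 246.613 J = 58.94 cal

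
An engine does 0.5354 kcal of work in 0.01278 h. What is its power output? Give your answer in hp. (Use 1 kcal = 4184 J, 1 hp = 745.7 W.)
Convert to SI: W = 2240.11 J, t = 46.008 s
P = W/t = 2240.11/46.008 = 48.6897 W = 0.06529 hp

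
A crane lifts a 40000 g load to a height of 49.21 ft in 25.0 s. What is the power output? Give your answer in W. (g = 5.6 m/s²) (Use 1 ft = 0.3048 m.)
Convert to SI: m = 40.0 kg, h = 14.9992 m, t = 25.0 s
P = mgh/t = (40.0)(5.6)(14.9992)/25.0 = 134.4 W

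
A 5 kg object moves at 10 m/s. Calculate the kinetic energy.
KE = ½mv² = ½(5)(10)² = 250.0 J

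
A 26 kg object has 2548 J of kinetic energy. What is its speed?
v = √(2·KE/m) = √(2·2548/26) = 14.0 m/s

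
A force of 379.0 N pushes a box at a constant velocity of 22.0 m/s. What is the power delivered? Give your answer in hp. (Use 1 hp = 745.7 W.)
P = Fv = (379.0)(22.0) = 8338.0 W = 11.18 hp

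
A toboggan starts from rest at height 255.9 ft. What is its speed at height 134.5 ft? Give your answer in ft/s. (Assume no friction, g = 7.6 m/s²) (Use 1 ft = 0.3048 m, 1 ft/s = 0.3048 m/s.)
Convert to SI: h₁−h₂ = 37.0027 m
mgh₁ = mgh₂ + ½mv² ⇒ v = √(2g(h₁−h₂)) = √(2·7.6·37.0027) = 23.7158 m/s = 77.81 ft/s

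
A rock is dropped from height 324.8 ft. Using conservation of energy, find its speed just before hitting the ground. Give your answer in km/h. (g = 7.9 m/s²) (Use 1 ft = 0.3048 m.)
Convert to SI: h = 98.999 m
mgh = ½mv² ⇒ v = √(2gh) = √(2·7.9·98.999) = 39.5498 m/s = 142.4 km/h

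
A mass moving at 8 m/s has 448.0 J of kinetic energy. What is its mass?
m = 2·KE/v² = 2·448.0/(8)² = 14.0 kg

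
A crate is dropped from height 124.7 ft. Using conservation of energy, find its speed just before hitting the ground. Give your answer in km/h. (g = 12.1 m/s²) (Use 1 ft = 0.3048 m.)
Convert to SI: h = 38.0086 m
mgh = ½mv² ⇒ v = √(2gh) = √(2·12.1·38.0086) = 30.3283 m/s = 109.2 km/h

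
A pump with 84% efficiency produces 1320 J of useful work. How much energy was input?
W_in = W_out/η = 1320/0.84 = 1571 J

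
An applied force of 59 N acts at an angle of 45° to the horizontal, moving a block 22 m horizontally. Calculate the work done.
W = F·d·cosθ = (59)(22)cos(45°) = 917.8 J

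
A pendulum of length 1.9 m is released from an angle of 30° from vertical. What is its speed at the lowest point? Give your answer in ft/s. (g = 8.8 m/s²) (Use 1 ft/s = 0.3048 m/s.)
h = L(1 − cosθ) = 1.9(1 − cos30°) = 0.254552 m
v = √(2gh) = √(2·8.8·0.254552) = 2.11663 m/s = 6.944 ft/s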